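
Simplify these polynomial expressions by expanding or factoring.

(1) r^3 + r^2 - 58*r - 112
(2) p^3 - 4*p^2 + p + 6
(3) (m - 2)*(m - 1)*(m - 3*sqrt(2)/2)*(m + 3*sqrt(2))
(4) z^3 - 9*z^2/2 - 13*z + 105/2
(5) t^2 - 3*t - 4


(1) = (r - 8)*(r + 2)*(r + 7)
(2) = (p - 3)*(p - 2)*(p + 1)
(3) = m^4 - 3*m^3 + 3*sqrt(2)*m^3/2 - 7*m^2 - 9*sqrt(2)*m^2/2 + 3*sqrt(2)*m + 27*m - 18
(4) = (z - 5)*(z - 3)*(z + 7/2)
(5) = (t - 4)*(t + 1)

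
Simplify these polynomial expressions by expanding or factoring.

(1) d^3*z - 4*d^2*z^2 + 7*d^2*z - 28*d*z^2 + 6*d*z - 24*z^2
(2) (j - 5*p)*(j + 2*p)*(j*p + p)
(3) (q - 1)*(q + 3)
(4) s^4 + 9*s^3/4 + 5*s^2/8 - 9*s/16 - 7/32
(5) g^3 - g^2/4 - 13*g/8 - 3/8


(1) = (d + 6)*(d - 4*z)*(d*z + z)
(2) = j^3*p - 3*j^2*p^2 + j^2*p - 10*j*p^3 - 3*j*p^2 - 10*p^3
(3) = q^2 + 2*q - 3
(4) = (s - 1/2)*(s + 1/2)^2*(s + 7/4)
(5) = (g - 3/2)*(g + 1/4)*(g + 1)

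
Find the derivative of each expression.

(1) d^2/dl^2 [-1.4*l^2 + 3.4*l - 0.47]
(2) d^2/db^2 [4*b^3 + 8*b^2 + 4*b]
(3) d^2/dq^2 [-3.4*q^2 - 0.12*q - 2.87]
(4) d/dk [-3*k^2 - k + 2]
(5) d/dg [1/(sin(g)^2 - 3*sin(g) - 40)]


(1) = -2.80000000000000
(2) = 24*b + 16
(3) = -6.80000000000000
(4) = -6*k - 1
(5) = (3 - 2*sin(g))*cos(g)/((sin(g) - 8)^2*(sin(g) + 5)^2)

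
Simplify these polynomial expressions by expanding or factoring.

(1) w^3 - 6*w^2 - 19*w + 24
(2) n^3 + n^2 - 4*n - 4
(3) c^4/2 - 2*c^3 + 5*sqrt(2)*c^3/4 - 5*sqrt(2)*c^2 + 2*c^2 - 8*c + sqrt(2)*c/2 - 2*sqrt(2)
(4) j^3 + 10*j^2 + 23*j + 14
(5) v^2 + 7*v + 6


(1) = (w - 8)*(w - 1)*(w + 3)
(2) = (n - 2)*(n + 1)*(n + 2)
(3) = (c/2 + sqrt(2)/2)*(c - 4)*(c + sqrt(2)/2)*(c + sqrt(2))
(4) = (j + 1)*(j + 2)*(j + 7)
(5) = (v + 1)*(v + 6)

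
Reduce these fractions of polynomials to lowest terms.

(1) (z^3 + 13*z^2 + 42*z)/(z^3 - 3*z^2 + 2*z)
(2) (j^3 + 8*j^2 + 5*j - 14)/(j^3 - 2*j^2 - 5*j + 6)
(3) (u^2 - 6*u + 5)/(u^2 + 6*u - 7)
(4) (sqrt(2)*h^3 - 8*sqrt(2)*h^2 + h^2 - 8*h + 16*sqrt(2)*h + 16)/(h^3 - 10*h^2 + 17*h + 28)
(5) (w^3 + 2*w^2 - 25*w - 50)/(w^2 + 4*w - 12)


(1) = (z^2 + 13*z + 42)/(z^2 - 3*z + 2)
(2) = (j + 7)/(j - 3)
(3) = (u - 5)/(u + 7)
(4) = (sqrt(2)*h^2 + h*(1 - 4*sqrt(2)) - 4)/(h^2 - 6*h - 7)
(5) = (w^3 + 2*w^2 - 25*w - 50)/(w^2 + 4*w - 12)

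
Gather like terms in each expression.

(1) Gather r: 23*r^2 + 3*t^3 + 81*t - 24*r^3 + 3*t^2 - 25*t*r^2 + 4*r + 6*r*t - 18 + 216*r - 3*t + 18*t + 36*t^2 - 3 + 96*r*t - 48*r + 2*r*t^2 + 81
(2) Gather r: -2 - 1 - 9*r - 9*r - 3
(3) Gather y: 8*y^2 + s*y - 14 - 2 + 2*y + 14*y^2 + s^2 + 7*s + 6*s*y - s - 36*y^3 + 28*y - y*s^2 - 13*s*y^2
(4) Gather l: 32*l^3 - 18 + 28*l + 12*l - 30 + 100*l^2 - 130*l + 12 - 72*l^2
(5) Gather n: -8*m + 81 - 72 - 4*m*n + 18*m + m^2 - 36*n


(1) = -24*r^3 + r^2*(23 - 25*t) + r*(2*t^2 + 102*t + 172) + 3*t^3 + 39*t^2 + 96*t + 60
(2) = -18*r - 6
(3) = s^2 + 6*s - 36*y^3 + y^2*(22 - 13*s) + y*(-s^2 + 7*s + 30) - 16
(4) = 32*l^3 + 28*l^2 - 90*l - 36
(5) = m^2 + 10*m + n*(-4*m - 36) + 9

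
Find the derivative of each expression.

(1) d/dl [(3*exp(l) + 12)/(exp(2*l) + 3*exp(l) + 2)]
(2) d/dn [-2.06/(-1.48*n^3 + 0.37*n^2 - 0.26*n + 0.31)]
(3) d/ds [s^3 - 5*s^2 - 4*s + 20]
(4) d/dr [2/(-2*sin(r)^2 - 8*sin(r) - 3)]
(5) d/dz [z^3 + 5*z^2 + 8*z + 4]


(1) = 3*(-(exp(l) + 4)*(2*exp(l) + 3) + exp(2*l) + 3*exp(l) + 2)*exp(l)/(exp(2*l) + 3*exp(l) + 2)^2
(2) = (-9.1464*n^2 + 1.5244*n - 0.5356)/(1.48*n^3 - 0.37*n^2 + 0.26*n - 0.31)^2
(3) = 3*s^2 - 10*s - 4
(4) = 8*(sin(r) + 2)*cos(r)/(8*sin(r) - cos(2*r) + 4)^2
(5) = 3*z^2 + 10*z + 8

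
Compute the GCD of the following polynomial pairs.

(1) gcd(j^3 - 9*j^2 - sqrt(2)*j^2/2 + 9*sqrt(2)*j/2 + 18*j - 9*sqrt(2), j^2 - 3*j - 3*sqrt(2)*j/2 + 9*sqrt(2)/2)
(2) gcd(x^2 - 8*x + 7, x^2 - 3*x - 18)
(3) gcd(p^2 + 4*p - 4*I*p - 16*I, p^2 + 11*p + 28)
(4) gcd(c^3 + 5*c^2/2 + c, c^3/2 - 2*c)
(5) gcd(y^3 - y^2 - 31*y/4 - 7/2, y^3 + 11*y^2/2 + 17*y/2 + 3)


(1) = gcd((j - 6)*(j - 3)*(j - sqrt(2)/2), (j - 3)*(j - 3*sqrt(2)/2)) = j - 3
(2) = gcd((x - 7)*(x - 1), (x - 6)*(x + 3)) = 1
(3) = p + 4
(4) = gcd(c*(c + 1/2)*(c + 2), c*(c/2 + 1)*(c - 2)) = c^2 + 2*c
(5) = gcd((y - 7/2)*(y + 1/2)*(y + 2), (y + 1/2)*(y + 2)*(y + 3)) = y^2 + 5*y/2 + 1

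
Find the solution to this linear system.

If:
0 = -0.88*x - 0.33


Then:
x = -0.38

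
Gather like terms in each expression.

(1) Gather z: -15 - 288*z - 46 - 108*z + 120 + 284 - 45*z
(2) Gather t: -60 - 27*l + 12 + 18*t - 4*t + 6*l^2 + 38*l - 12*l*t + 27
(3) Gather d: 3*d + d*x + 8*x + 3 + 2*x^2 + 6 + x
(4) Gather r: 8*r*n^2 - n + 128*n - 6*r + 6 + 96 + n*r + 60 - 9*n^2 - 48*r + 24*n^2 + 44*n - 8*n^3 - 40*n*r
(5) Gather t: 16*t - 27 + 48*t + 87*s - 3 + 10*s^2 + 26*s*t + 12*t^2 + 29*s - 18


(1) = 343 - 441*z
(2) = 6*l^2 + 11*l + t*(14 - 12*l) - 21
(3) = d*(x + 3) + 2*x^2 + 9*x + 9
(4) = -8*n^3 + 15*n^2 + 171*n + r*(8*n^2 - 39*n - 54) + 162
(5) = 10*s^2 + 116*s + 12*t^2 + t*(26*s + 64) - 48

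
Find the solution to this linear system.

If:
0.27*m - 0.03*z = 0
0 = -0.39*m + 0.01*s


Then:
m = 0.111111111111111*z
s = 4.33333333333333*z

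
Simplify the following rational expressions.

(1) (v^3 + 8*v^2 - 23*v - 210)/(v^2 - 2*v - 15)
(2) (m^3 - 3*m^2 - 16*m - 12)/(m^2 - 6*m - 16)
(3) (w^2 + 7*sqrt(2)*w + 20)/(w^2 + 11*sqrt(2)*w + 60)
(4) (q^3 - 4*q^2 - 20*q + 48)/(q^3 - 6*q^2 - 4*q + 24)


(1) = (v^2 + 13*v + 42)/(v + 3)
(2) = (m^2 - 5*m - 6)/(m - 8)
(3) = (w + 2*sqrt(2))/(w + 6*sqrt(2))
(4) = (q + 4)/(q + 2)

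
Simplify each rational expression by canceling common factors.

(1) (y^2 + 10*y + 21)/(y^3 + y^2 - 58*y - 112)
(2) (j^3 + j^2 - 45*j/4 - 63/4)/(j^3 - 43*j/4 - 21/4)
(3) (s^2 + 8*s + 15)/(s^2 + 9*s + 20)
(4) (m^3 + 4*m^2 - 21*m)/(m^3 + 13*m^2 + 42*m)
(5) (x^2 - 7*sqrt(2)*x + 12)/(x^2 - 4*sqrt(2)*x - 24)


(1) = (y + 3)/(y^2 - 6*y - 16)
(2) = (2*j + 3)/(2*j + 1)
(3) = (s + 3)/(s + 4)
(4) = (m - 3)/(m + 6)
(5) = (x - sqrt(2))/(x + 2*sqrt(2))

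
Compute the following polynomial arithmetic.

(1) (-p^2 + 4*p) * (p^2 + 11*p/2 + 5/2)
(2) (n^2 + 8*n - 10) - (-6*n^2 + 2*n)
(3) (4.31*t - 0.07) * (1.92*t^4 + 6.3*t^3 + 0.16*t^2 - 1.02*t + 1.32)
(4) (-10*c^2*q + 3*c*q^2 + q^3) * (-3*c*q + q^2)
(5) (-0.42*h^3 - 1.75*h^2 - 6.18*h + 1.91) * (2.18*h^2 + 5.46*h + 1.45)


(1) = -p^4 - 3*p^3/2 + 39*p^2/2 + 10*p
(2) = 7*n^2 + 6*n - 10
(3) = 8.2752*t^5 + 27.0186*t^4 + 0.2486*t^3 - 4.4074*t^2 + 5.7606*t - 0.0924
(4) = 30*c^3*q^2 - 19*c^2*q^3 + q^5
(5) = -0.9156*h^5 - 6.1082*h^4 - 23.6364*h^3 - 32.1165*h^2 + 1.4676*h + 2.7695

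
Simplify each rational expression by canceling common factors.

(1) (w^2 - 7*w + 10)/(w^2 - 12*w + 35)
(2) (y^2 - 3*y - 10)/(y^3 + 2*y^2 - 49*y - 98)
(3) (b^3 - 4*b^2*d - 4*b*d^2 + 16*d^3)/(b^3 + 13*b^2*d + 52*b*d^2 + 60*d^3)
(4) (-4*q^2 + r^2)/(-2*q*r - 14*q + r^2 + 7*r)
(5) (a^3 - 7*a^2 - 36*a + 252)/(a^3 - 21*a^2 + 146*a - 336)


(1) = (w - 2)/(w - 7)
(2) = (y - 5)/(y^2 - 49)
(3) = (b^2 - 6*b*d + 8*d^2)/(b^2 + 11*b*d + 30*d^2)
(4) = (2*q + r)/(r + 7)
(5) = (a + 6)/(a - 8)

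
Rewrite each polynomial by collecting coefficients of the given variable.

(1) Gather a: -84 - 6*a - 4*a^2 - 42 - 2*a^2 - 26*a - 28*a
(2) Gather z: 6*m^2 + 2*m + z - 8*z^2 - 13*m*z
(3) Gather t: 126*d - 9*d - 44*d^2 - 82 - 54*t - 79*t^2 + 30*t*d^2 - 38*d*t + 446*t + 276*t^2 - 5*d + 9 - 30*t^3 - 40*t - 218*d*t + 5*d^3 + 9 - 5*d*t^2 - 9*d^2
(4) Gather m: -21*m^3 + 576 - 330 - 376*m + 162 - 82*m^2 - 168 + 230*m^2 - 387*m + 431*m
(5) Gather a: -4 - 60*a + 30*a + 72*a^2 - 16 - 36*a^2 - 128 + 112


(1) = -6*a^2 - 60*a - 126
(2) = 6*m^2 + 2*m - 8*z^2 + z*(1 - 13*m)
(3) = 5*d^3 - 53*d^2 + 112*d - 30*t^3 + t^2*(197 - 5*d) + t*(30*d^2 - 256*d + 352) - 64
(4) = -21*m^3 + 148*m^2 - 332*m + 240
(5) = 36*a^2 - 30*a - 36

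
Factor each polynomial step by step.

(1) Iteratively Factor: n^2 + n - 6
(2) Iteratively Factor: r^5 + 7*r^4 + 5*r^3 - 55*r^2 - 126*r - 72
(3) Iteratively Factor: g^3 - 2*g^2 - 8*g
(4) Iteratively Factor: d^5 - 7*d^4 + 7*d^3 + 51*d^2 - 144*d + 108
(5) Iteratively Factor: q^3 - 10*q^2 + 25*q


(1) = (n - 2)*(n + 3)
(2) = (r + 2)*(r^4 + 5*r^3 - 5*r^2 - 45*r - 36) = (r + 1)*(r + 2)*(r^3 + 4*r^2 - 9*r - 36) = (r + 1)*(r + 2)*(r + 4)*(r^2 - 9) = (r - 3)*(r + 1)*(r + 2)*(r + 4)*(r + 3)
(3) = (g + 2)*(g^2 - 4*g) = (g - 4)*(g + 2)*(g)
(4) = (d - 2)*(d^4 - 5*d^3 - 3*d^2 + 45*d - 54) = (d - 2)*(d + 3)*(d^3 - 8*d^2 + 21*d - 18) = (d - 3)*(d - 2)*(d + 3)*(d^2 - 5*d + 6) = (d - 3)^2*(d - 2)*(d + 3)*(d - 2)
(5) = (q)*(q^2 - 10*q + 25) = q*(q - 5)*(q - 5)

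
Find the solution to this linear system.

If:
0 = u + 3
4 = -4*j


Then:
j = -1
u = -3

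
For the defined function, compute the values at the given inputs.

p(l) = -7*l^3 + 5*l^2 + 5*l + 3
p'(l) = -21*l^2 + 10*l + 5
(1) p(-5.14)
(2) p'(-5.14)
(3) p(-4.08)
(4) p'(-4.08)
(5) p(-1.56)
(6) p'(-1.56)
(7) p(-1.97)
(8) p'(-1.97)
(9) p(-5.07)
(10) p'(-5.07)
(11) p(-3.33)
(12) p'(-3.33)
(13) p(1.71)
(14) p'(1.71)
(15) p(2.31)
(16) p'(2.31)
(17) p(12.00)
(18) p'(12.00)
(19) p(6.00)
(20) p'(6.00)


(1) = 1059.98
(2) = -601.21
(3) = 541.25
(4) = -385.37
(5) = 33.94
(6) = -61.71
(7) = 66.07
(8) = -96.20
(9) = 1018.44
(10) = -585.50
(11) = 300.28
(12) = -261.17
(13) = -8.83
(14) = -39.31
(15) = -45.05
(16) = -83.96
(17) = -11313.00
(18) = -2899.00
(19) = -1299.00
(20) = -691.00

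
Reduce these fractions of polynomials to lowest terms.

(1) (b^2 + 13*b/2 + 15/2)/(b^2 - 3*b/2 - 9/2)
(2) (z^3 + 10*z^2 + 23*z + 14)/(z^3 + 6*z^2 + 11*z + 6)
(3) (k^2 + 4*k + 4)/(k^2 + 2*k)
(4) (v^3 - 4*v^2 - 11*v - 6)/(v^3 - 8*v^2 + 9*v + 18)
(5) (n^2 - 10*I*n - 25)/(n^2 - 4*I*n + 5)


(1) = (b + 5)/(b - 3)
(2) = (z + 7)/(z + 3)
(3) = (k + 2)/k
(4) = (v + 1)/(v - 3)
(5) = (n - 5*I)/(n + I)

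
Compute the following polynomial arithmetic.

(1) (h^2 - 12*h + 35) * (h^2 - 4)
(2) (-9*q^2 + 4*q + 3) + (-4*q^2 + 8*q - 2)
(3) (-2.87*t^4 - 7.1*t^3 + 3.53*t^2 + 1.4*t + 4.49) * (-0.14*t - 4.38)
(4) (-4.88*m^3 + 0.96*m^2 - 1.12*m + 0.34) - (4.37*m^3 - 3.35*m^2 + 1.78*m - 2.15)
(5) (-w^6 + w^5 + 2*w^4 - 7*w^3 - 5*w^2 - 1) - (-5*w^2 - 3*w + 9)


(1) = h^4 - 12*h^3 + 31*h^2 + 48*h - 140
(2) = -13*q^2 + 12*q + 1
(3) = 0.4018*t^5 + 13.5646*t^4 + 30.6038*t^3 - 15.6574*t^2 - 6.7606*t - 19.6662
(4) = -9.25*m^3 + 4.31*m^2 - 2.9*m + 2.49
(5) = -w^6 + w^5 + 2*w^4 - 7*w^3 + 3*w - 10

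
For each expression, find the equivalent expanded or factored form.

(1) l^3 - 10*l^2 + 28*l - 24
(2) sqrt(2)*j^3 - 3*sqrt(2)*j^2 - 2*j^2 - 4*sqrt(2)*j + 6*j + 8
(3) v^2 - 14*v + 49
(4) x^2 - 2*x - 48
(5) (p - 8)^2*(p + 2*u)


(1) = (l - 6)*(l - 2)^2
(2) = (j - 4)*(j - sqrt(2))*(sqrt(2)*j + sqrt(2))
(3) = (v - 7)^2
(4) = (x - 8)*(x + 6)
(5) = p^3 + 2*p^2*u - 16*p^2 - 32*p*u + 64*p + 128*u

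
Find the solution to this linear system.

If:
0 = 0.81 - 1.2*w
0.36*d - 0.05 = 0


Then:
d = 0.14
w = 0.68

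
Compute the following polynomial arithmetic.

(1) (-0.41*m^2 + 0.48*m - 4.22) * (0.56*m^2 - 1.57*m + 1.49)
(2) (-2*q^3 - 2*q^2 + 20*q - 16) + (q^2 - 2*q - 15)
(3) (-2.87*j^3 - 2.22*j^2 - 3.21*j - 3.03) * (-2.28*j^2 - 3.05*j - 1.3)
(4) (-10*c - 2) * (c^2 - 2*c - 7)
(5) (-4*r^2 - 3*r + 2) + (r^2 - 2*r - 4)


(1) = -0.2296*m^4 + 0.9125*m^3 - 3.7277*m^2 + 7.3406*m - 6.2878
(2) = -2*q^3 - q^2 + 18*q - 31
(3) = 6.5436*j^5 + 13.8151*j^4 + 17.8208*j^3 + 19.5849*j^2 + 13.4145*j + 3.939
(4) = -10*c^3 + 18*c^2 + 74*c + 14
(5) = -3*r^2 - 5*r - 2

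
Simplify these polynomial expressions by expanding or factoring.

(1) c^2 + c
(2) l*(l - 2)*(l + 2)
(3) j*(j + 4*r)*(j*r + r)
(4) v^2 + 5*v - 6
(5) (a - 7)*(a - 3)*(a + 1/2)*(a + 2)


(1) = c*(c + 1)
(2) = l^3 - 4*l
(3) = j^3*r + 4*j^2*r^2 + j^2*r + 4*j*r^2
(4) = (v - 1)*(v + 6)
(5) = a^4 - 15*a^3/2 - 3*a^2 + 85*a/2 + 21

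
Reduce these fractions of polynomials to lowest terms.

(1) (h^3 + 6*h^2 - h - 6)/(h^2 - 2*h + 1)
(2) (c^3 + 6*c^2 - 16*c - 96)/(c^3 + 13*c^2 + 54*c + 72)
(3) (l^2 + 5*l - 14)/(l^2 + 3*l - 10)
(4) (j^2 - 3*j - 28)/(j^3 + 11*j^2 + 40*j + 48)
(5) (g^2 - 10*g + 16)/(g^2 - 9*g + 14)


(1) = (h^2 + 7*h + 6)/(h - 1)
(2) = (c - 4)/(c + 3)
(3) = (l + 7)/(l + 5)
(4) = (j - 7)/(j^2 + 7*j + 12)
(5) = (g - 8)/(g - 7)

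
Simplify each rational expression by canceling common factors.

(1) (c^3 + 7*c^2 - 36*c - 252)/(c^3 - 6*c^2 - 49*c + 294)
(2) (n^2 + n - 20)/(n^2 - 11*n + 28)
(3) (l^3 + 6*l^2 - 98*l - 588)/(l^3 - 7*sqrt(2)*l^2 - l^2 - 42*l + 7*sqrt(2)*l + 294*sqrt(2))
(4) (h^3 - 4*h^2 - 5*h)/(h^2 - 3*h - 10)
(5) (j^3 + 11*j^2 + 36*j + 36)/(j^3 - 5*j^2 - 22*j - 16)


(1) = (c + 6)/(c - 7)
(2) = (n + 5)/(n - 7)
(3) = (l + 7*sqrt(2))/(l - 7)
(4) = (h^2 + h)/(h + 2)
(5) = (j^2 + 9*j + 18)/(j^2 - 7*j - 8)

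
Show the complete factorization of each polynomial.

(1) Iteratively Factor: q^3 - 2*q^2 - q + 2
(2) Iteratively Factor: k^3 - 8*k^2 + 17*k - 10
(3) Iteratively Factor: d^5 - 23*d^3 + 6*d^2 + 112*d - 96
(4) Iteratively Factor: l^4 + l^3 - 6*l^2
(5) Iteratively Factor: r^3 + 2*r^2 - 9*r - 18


(1) = (q - 2)*(q^2 - 1) = (q - 2)*(q + 1)*(q - 1)
(2) = (k - 5)*(k^2 - 3*k + 2) = (k - 5)*(k - 2)*(k - 1)
(3) = (d + 4)*(d^4 - 4*d^3 - 7*d^2 + 34*d - 24) = (d - 1)*(d + 4)*(d^3 - 3*d^2 - 10*d + 24) = (d - 4)*(d - 1)*(d + 4)*(d^2 + d - 6) = (d - 4)*(d - 2)*(d - 1)*(d + 4)*(d + 3)
(4) = (l)*(l^3 + l^2 - 6*l) = l^2*(l^2 + l - 6) = l^2*(l + 3)*(l - 2)
(5) = (r + 3)*(r^2 - r - 6) = (r - 3)*(r + 3)*(r + 2)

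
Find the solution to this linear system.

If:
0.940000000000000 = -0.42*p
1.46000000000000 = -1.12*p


Then:
No Solution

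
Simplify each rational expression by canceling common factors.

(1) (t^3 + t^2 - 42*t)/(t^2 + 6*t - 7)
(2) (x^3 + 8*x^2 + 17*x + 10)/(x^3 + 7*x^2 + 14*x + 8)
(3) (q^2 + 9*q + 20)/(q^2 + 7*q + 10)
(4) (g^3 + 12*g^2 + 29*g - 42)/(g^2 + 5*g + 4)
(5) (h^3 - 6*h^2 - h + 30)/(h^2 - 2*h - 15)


(1) = (t^2 - 6*t)/(t - 1)
(2) = (x + 5)/(x + 4)
(3) = (q + 4)/(q + 2)
(4) = (g^3 + 12*g^2 + 29*g - 42)/(g^2 + 5*g + 4)
(5) = (h^2 - h - 6)/(h + 3)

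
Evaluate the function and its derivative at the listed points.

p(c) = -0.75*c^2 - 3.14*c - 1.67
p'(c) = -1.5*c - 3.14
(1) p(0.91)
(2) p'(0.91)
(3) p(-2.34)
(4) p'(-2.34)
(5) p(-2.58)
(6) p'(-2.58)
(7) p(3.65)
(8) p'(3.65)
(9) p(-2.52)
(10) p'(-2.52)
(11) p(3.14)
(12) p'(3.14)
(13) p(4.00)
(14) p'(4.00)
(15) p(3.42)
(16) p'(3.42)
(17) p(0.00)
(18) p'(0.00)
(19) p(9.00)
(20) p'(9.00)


(1) = -5.15
(2) = -4.50
(3) = 1.57
(4) = 0.37
(5) = 1.44
(6) = 0.73
(7) = -23.12
(8) = -8.62
(9) = 1.48
(10) = 0.64
(11) = -18.92
(12) = -7.85
(13) = -26.23
(14) = -9.14
(15) = -21.18
(16) = -8.27
(17) = -1.67
(18) = -3.14
(19) = -90.68
(20) = -16.64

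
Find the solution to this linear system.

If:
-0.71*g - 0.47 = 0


Then:
g = -0.66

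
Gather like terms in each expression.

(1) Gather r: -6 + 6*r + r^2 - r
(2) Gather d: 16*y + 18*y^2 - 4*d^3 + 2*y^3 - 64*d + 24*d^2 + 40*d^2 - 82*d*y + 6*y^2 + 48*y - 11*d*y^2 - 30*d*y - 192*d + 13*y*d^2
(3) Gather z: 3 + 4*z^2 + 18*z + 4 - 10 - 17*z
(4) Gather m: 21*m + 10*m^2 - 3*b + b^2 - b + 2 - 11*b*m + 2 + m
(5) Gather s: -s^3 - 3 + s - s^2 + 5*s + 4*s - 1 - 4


(1) = r^2 + 5*r - 6
(2) = -4*d^3 + d^2*(13*y + 64) + d*(-11*y^2 - 112*y - 256) + 2*y^3 + 24*y^2 + 64*y
(3) = 4*z^2 + z - 3
(4) = b^2 - 4*b + 10*m^2 + m*(22 - 11*b) + 4
(5) = -s^3 - s^2 + 10*s - 8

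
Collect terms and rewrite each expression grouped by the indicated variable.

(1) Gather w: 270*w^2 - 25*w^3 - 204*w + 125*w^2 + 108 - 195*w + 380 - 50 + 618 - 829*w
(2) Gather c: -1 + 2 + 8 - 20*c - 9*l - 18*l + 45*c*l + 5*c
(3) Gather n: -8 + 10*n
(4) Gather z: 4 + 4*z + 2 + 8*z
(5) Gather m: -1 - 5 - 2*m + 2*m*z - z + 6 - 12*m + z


(1) = -25*w^3 + 395*w^2 - 1228*w + 1056
(2) = c*(45*l - 15) - 27*l + 9
(3) = 10*n - 8
(4) = 12*z + 6
(5) = m*(2*z - 14)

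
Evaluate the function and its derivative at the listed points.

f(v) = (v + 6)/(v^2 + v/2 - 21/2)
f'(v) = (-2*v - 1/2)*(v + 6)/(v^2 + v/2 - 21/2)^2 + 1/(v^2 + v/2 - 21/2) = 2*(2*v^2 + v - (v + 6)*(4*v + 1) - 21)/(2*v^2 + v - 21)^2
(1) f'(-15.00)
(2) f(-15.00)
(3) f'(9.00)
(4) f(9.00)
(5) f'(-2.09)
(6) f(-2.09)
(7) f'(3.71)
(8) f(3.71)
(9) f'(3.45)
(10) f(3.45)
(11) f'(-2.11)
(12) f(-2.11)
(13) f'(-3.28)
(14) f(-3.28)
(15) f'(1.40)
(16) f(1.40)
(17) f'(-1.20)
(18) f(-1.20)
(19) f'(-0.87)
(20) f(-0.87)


(1) = -0.00
(2) = -0.04
(3) = -0.04
(4) = 0.20
(5) = 0.14
(6) = -0.54
(7) = -2.74
(8) = 1.90
(9) = -6.83
(10) = 3.02
(11) = 0.15
(12) = -0.55
(13) = 7.91
(14) = -1.97
(15) = -0.52
(16) = -0.94
(17) = -0.01
(18) = -0.50
(19) = -0.04
(20) = -0.50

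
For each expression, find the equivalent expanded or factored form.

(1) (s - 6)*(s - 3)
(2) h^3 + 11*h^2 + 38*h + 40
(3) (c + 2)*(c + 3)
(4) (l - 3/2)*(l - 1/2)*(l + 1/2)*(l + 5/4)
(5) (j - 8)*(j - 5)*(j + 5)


(1) = s^2 - 9*s + 18
(2) = (h + 2)*(h + 4)*(h + 5)
(3) = c^2 + 5*c + 6
(4) = l^4 - l^3/4 - 17*l^2/8 + l/16 + 15/32
(5) = j^3 - 8*j^2 - 25*j + 200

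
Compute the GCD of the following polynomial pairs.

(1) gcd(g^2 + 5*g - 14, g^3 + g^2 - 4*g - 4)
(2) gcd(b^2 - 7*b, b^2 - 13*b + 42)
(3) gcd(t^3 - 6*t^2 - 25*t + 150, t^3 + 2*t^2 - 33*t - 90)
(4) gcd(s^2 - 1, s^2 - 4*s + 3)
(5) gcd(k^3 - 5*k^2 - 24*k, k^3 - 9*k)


(1) = g - 2
(2) = gcd(b*(b - 7), (b - 7)*(b - 6)) = b - 7
(3) = gcd((t - 6)*(t - 5)*(t + 5), (t - 6)*(t + 3)*(t + 5)) = t^2 - t - 30
(4) = gcd((s - 1)*(s + 1), (s - 3)*(s - 1)) = s - 1
(5) = k^2 + 3*k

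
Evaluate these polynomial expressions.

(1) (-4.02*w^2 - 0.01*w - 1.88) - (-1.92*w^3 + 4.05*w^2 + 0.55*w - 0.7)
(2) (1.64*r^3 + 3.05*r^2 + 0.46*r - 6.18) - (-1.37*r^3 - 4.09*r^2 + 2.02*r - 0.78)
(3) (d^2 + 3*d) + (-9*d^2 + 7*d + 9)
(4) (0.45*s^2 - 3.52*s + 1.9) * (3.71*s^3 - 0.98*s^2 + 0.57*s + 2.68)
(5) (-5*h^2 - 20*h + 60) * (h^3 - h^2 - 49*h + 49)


(1) = 1.92*w^3 - 8.07*w^2 - 0.56*w - 1.18
(2) = 3.01*r^3 + 7.14*r^2 - 1.56*r - 5.4
(3) = -8*d^2 + 10*d + 9
(4) = 1.6695*s^5 - 13.5002*s^4 + 10.7551*s^3 - 2.6624*s^2 - 8.3506*s + 5.092
(5) = -5*h^5 - 15*h^4 + 325*h^3 + 675*h^2 - 3920*h + 2940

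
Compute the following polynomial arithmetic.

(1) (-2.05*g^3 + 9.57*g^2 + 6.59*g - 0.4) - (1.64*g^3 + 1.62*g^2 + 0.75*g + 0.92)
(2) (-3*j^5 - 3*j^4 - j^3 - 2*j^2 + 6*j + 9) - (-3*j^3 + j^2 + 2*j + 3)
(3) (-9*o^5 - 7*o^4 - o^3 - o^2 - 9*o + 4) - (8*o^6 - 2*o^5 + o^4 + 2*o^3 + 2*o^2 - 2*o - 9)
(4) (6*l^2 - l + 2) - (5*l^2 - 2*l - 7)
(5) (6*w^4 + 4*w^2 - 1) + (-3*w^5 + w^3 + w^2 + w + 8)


(1) = -3.69*g^3 + 7.95*g^2 + 5.84*g - 1.32
(2) = -3*j^5 - 3*j^4 + 2*j^3 - 3*j^2 + 4*j + 6
(3) = -8*o^6 - 7*o^5 - 8*o^4 - 3*o^3 - 3*o^2 - 7*o + 13
(4) = l^2 + l + 9
(5) = -3*w^5 + 6*w^4 + w^3 + 5*w^2 + w + 7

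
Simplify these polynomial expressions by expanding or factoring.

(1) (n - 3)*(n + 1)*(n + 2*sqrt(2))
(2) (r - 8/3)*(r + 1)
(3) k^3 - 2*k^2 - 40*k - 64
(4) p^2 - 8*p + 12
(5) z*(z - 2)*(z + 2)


(1) = n^3 - 2*n^2 + 2*sqrt(2)*n^2 - 4*sqrt(2)*n - 3*n - 6*sqrt(2)
(2) = r^2 - 5*r/3 - 8/3
(3) = (k - 8)*(k + 2)*(k + 4)
(4) = (p - 6)*(p - 2)
(5) = z^3 - 4*z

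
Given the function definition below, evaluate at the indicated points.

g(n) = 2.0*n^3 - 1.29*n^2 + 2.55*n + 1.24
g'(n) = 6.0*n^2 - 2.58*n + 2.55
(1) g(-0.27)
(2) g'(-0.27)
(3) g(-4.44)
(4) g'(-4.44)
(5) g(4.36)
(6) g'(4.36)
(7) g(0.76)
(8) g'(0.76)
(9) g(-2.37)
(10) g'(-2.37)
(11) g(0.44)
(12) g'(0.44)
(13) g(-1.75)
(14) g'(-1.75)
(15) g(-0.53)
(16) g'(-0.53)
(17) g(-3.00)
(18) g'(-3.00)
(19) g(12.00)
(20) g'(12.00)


(1) = 0.42
(2) = 3.68
(3) = -210.57
(4) = 132.29
(5) = 153.60
(6) = 105.36
(7) = 3.31
(8) = 4.05
(9) = -38.67
(10) = 42.37
(11) = 2.28
(12) = 2.58
(13) = -17.89
(14) = 25.44
(15) = -0.77
(16) = 5.60
(17) = -72.02
(18) = 64.29
(19) = 3302.08
(20) = 835.59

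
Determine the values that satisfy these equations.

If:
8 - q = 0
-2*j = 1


Then:
j = -1/2
q = 8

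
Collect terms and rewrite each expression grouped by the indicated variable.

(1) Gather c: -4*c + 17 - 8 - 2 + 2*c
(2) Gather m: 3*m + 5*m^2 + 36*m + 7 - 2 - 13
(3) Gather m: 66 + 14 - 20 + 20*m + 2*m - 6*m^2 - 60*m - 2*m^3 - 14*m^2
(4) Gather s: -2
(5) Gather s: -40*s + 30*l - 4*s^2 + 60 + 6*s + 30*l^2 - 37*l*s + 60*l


(1) = 7 - 2*c
(2) = 5*m^2 + 39*m - 8
(3) = -2*m^3 - 20*m^2 - 38*m + 60
(4) = -2
(5) = 30*l^2 + 90*l - 4*s^2 + s*(-37*l - 34) + 60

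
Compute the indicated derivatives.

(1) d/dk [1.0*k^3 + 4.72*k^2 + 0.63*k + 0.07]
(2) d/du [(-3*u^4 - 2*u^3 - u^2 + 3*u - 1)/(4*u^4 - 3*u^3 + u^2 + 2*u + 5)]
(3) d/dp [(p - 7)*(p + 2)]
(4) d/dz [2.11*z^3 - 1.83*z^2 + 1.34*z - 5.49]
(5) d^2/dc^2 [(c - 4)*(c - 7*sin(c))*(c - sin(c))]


(1) = 3.0*k^2 + 9.44*k + 0.63
(2) = (17*u^6 + 2*u^5 - 59*u^4 - 34*u^3 - 44*u^2 - 8*u + 17)/(16*u^8 - 24*u^7 + 17*u^6 + 10*u^5 + 29*u^4 - 26*u^3 + 14*u^2 + 20*u + 25)
(3) = 2*p - 5
(4) = 6.33*z^2 - 3.66*z + 1.34
(5) = 8*c^2*sin(c) - 32*sqrt(2)*c*sin(c + pi/4) + 14*c*cos(2*c) + 6*c - 16*sin(c) + 14*sin(2*c) + 64*cos(c) - 56*cos(2*c) - 8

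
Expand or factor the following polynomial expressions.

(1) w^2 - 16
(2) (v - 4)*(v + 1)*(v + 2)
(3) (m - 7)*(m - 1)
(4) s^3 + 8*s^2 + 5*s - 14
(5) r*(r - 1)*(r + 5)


(1) = (w - 4)*(w + 4)
(2) = v^3 - v^2 - 10*v - 8
(3) = m^2 - 8*m + 7
(4) = (s - 1)*(s + 2)*(s + 7)
(5) = r^3 + 4*r^2 - 5*r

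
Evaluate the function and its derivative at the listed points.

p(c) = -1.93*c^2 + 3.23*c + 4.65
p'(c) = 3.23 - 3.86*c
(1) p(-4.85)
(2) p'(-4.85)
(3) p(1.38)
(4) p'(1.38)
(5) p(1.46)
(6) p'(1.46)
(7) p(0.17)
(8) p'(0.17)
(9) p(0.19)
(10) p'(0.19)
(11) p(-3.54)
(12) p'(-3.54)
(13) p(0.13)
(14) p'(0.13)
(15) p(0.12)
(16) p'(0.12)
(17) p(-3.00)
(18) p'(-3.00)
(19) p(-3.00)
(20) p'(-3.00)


(1) = -56.41
(2) = 21.95
(3) = 5.43
(4) = -2.10
(5) = 5.25
(6) = -2.41
(7) = 5.14
(8) = 2.57
(9) = 5.19
(10) = 2.50
(11) = -30.97
(12) = 16.89
(13) = 5.04
(14) = 2.73
(15) = 5.01
(16) = 2.77
(17) = -22.41
(18) = 14.81
(19) = -22.41
(20) = 14.81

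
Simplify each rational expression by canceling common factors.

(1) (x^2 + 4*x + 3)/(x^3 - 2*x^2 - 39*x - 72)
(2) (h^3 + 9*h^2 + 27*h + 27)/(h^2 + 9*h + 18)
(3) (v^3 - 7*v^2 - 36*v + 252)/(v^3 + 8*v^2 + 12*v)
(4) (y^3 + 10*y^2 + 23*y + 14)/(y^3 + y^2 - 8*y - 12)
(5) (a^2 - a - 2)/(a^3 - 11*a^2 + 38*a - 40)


(1) = (x + 1)/(x^2 - 5*x - 24)
(2) = (h^2 + 6*h + 9)/(h + 6)
(3) = (v^2 - 13*v + 42)/(v^2 + 2*v)
(4) = (y^2 + 8*y + 7)/(y^2 - y - 6)
(5) = (a + 1)/(a^2 - 9*a + 20)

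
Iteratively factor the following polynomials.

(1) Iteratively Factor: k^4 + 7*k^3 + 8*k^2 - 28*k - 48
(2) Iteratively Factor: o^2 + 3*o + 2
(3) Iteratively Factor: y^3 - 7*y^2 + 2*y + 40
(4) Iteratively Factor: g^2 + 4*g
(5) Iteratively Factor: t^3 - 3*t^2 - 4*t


(1) = (k + 2)*(k^3 + 5*k^2 - 2*k - 24) = (k - 2)*(k + 2)*(k^2 + 7*k + 12) = (k - 2)*(k + 2)*(k + 3)*(k + 4)
(2) = (o + 2)*(o + 1)
(3) = (y + 2)*(y^2 - 9*y + 20) = (y - 5)*(y + 2)*(y - 4)
(4) = (g + 4)*(g)
(5) = (t - 4)*(t^2 + t) = (t - 4)*(t + 1)*(t)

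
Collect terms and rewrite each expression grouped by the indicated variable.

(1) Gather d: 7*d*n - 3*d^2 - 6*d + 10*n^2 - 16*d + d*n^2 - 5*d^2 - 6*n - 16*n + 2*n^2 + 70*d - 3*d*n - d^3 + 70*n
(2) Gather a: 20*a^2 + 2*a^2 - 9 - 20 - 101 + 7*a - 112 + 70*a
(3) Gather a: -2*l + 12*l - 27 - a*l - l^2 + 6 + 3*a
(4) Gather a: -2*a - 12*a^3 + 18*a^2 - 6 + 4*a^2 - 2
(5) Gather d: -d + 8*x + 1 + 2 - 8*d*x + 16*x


(1) = -d^3 - 8*d^2 + d*(n^2 + 4*n + 48) + 12*n^2 + 48*n
(2) = 22*a^2 + 77*a - 242
(3) = a*(3 - l) - l^2 + 10*l - 21
(4) = -12*a^3 + 22*a^2 - 2*a - 8
(5) = d*(-8*x - 1) + 24*x + 3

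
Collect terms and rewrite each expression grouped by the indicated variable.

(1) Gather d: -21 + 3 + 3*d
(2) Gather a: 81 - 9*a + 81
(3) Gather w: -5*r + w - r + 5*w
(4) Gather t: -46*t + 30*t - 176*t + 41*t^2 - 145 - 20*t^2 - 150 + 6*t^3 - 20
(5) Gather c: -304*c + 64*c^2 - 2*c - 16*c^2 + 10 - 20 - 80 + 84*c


(1) = 3*d - 18
(2) = 162 - 9*a
(3) = -6*r + 6*w
(4) = 6*t^3 + 21*t^2 - 192*t - 315
(5) = 48*c^2 - 222*c - 90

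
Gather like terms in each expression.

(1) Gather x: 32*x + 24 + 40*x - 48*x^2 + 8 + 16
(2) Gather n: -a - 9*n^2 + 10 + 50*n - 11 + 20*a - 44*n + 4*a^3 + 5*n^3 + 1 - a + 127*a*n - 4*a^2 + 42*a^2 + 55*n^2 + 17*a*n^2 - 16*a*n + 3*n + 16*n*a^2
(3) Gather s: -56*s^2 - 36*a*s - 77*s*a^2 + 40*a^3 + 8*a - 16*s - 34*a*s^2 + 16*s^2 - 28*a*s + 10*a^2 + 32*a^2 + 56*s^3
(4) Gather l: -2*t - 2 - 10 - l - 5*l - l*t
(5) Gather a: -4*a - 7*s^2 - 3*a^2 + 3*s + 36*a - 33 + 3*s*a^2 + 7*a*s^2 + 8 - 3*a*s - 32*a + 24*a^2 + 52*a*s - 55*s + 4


(1) = -48*x^2 + 72*x + 48
(2) = 4*a^3 + 38*a^2 + 18*a + 5*n^3 + n^2*(17*a + 46) + n*(16*a^2 + 111*a + 9)
(3) = 40*a^3 + 42*a^2 + 8*a + 56*s^3 + s^2*(-34*a - 40) + s*(-77*a^2 - 64*a - 16)
(4) = l*(-t - 6) - 2*t - 12
(5) = a^2*(3*s + 21) + a*(7*s^2 + 49*s) - 7*s^2 - 52*s - 21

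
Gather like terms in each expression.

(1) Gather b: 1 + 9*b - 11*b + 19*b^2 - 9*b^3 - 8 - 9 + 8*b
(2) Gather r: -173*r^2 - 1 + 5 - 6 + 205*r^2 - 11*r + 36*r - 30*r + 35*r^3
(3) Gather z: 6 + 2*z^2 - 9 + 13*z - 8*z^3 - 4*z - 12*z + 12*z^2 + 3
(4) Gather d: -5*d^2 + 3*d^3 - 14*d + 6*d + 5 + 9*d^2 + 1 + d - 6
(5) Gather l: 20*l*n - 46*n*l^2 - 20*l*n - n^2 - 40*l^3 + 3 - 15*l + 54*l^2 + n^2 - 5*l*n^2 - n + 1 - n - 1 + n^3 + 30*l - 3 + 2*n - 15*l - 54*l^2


(1) = -9*b^3 + 19*b^2 + 6*b - 16
(2) = 35*r^3 + 32*r^2 - 5*r - 2
(3) = -8*z^3 + 14*z^2 - 3*z
(4) = 3*d^3 + 4*d^2 - 7*d
(5) = -40*l^3 - 46*l^2*n - 5*l*n^2 + n^3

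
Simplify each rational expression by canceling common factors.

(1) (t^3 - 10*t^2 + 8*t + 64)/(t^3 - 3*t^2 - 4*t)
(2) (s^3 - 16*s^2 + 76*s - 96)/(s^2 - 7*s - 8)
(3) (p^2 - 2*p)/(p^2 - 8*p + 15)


(1) = (t^2 - 6*t - 16)/(t^2 + t)
(2) = (s^2 - 8*s + 12)/(s + 1)
(3) = (p^2 - 2*p)/(p^2 - 8*p + 15)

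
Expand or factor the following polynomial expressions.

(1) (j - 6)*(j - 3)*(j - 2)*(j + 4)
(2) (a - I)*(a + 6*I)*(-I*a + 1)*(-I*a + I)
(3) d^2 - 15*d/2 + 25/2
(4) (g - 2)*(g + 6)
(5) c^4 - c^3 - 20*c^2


(1) = j^4 - 7*j^3 - 8*j^2 + 108*j - 144
(2) = -a^4 + a^3 - 6*I*a^3 - a^2 + 6*I*a^2 + a - 6*I*a + 6*I
(3) = (d - 5)*(d - 5/2)
(4) = g^2 + 4*g - 12
(5) = c^2*(c - 5)*(c + 4)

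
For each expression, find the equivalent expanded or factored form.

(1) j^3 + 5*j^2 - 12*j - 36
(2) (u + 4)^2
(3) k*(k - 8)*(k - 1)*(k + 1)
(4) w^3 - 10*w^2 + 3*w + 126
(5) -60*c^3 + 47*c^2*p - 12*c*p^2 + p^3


(1) = (j - 3)*(j + 2)*(j + 6)
(2) = u^2 + 8*u + 16
(3) = k^4 - 8*k^3 - k^2 + 8*k
(4) = (w - 7)*(w - 6)*(w + 3)
(5) = (-5*c + p)*(-4*c + p)*(-3*c + p)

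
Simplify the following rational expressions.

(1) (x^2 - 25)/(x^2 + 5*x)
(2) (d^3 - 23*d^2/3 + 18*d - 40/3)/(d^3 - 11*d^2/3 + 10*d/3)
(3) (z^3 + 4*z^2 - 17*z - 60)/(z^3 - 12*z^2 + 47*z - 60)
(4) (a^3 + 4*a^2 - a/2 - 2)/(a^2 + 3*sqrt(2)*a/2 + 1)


(1) = (x - 5)/x
(2) = (d - 4)/d
(3) = (z^2 + 8*z + 15)/(z^2 - 8*z + 15)
(4) = (4*a^2 + a*(16 - 2*sqrt(2)) - 8*sqrt(2))/(4*a + 4*sqrt(2))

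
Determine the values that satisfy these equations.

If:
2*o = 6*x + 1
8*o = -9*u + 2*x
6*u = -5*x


Then:
o = -19/58
u = 20/87
x = -8/29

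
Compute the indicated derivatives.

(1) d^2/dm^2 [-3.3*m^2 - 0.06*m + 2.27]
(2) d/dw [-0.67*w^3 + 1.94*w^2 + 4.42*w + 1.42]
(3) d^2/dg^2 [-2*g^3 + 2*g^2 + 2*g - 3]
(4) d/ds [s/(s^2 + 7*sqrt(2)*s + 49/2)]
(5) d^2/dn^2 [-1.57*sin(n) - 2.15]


(1) = -6.60000000000000
(2) = -2.01*w^2 + 3.88*w + 4.42
(3) = 4 - 12*g
(4) = 2*(49 - 2*s^2)/(4*s^4 + 56*sqrt(2)*s^3 + 588*s^2 + 1372*sqrt(2)*s + 2401)
(5) = 1.57*sin(n)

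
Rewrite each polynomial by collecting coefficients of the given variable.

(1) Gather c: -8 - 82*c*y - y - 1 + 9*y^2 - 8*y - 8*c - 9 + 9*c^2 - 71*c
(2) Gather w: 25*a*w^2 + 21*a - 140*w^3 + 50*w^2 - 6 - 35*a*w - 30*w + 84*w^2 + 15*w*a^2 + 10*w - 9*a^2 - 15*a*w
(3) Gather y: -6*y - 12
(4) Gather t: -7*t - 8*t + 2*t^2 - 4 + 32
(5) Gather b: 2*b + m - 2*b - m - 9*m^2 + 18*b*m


(1) = 9*c^2 + c*(-82*y - 79) + 9*y^2 - 9*y - 18
(2) = -9*a^2 + 21*a - 140*w^3 + w^2*(25*a + 134) + w*(15*a^2 - 50*a - 20) - 6
(3) = -6*y - 12
(4) = 2*t^2 - 15*t + 28
(5) = 18*b*m - 9*m^2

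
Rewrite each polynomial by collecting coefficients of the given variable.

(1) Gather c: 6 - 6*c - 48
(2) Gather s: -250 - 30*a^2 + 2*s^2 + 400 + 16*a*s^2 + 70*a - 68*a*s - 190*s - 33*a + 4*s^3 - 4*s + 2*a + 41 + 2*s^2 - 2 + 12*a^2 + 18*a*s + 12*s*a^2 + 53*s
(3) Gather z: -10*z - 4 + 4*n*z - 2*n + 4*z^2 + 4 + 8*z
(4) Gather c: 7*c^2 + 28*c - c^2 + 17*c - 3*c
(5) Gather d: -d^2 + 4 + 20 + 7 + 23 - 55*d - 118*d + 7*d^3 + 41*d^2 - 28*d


(1) = -6*c - 42
(2) = -18*a^2 + 39*a + 4*s^3 + s^2*(16*a + 4) + s*(12*a^2 - 50*a - 141) + 189
(3) = -2*n + 4*z^2 + z*(4*n - 2)
(4) = 6*c^2 + 42*c
(5) = 7*d^3 + 40*d^2 - 201*d + 54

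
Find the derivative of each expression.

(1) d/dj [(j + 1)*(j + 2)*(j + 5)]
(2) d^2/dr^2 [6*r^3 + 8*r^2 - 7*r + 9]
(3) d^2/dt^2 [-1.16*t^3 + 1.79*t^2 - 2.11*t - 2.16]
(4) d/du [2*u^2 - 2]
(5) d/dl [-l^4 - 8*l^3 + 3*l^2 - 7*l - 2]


(1) = 3*j^2 + 16*j + 17
(2) = 36*r + 16
(3) = 3.58 - 6.96*t
(4) = 4*u
(5) = -4*l^3 - 24*l^2 + 6*l - 7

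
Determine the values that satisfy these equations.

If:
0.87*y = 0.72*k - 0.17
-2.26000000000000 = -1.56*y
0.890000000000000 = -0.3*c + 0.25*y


Then:
c = -1.76
k = 1.99
y = 1.45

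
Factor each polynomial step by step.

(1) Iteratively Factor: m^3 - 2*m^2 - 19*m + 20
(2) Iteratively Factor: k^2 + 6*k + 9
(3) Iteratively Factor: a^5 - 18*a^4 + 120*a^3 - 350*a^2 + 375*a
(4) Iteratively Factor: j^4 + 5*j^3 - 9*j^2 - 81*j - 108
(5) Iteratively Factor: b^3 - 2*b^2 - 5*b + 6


(1) = (m - 1)*(m^2 - m - 20) = (m - 5)*(m - 1)*(m + 4)
(2) = (k + 3)*(k + 3)
(3) = (a - 3)*(a^4 - 15*a^3 + 75*a^2 - 125*a) = a*(a - 3)*(a^3 - 15*a^2 + 75*a - 125) = a*(a - 5)*(a - 3)*(a^2 - 10*a + 25) = a*(a - 5)^2*(a - 3)*(a - 5)
(4) = (j + 3)*(j^3 + 2*j^2 - 15*j - 36) = (j + 3)^2*(j^2 - j - 12) = (j - 4)*(j + 3)^2*(j + 3)
(5) = (b + 2)*(b^2 - 4*b + 3) = (b - 3)*(b + 2)*(b - 1)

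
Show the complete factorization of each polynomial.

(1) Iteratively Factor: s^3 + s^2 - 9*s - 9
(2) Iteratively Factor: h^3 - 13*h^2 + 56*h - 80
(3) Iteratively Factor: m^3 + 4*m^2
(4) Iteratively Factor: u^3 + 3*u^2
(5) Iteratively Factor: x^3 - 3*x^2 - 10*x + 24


(1) = (s - 3)*(s^2 + 4*s + 3) = (s - 3)*(s + 1)*(s + 3)
(2) = (h - 4)*(h^2 - 9*h + 20) = (h - 4)^2*(h - 5)
(3) = (m)*(m^2 + 4*m) = m*(m + 4)*(m)
(4) = (u)*(u^2 + 3*u) = u^2*(u + 3)
(5) = (x - 2)*(x^2 - x - 12) = (x - 4)*(x - 2)*(x + 3)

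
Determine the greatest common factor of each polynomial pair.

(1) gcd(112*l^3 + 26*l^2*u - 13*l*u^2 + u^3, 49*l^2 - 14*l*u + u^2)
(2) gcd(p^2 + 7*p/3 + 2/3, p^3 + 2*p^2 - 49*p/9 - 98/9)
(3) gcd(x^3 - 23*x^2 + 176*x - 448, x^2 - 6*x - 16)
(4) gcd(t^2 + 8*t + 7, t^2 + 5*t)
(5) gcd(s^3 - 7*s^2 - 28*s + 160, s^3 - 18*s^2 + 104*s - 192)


(1) = gcd((-8*l + u)*(-7*l + u)*(2*l + u), (-7*l + u)^2) = -7*l + u
(2) = gcd((p + 1/3)*(p + 2), (p - 7/3)*(p + 2)*(p + 7/3)) = p + 2
(3) = gcd((x - 8)^2*(x - 7), (x - 8)*(x + 2)) = x - 8
(4) = gcd((t + 1)*(t + 7), t*(t + 5)) = 1
(5) = s^2 - 12*s + 32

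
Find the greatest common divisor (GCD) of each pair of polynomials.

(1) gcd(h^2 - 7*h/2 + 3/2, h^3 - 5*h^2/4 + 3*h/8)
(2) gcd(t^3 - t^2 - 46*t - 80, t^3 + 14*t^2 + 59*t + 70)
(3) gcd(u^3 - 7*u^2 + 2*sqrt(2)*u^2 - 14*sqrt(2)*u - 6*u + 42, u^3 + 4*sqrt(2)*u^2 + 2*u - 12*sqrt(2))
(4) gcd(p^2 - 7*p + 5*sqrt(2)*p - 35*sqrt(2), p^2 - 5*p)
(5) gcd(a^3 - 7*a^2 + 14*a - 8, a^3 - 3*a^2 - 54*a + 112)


(1) = h - 1/2
(2) = gcd((t - 8)*(t + 2)*(t + 5), (t + 2)*(t + 5)*(t + 7)) = t^2 + 7*t + 10
(3) = u^2 + 2*sqrt(2)*u - 6
(4) = 1
(5) = a - 2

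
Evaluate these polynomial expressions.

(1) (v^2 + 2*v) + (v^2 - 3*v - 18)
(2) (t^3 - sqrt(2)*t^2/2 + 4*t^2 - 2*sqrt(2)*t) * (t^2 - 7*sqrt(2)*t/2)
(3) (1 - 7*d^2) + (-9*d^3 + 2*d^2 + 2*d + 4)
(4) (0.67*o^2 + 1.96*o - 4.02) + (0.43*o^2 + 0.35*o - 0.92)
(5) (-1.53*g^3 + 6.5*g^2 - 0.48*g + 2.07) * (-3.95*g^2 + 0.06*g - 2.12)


(1) = 2*v^2 - v - 18
(2) = t^5 - 4*sqrt(2)*t^4 + 4*t^4 - 16*sqrt(2)*t^3 + 7*t^3/2 + 14*t^2
(3) = -9*d^3 - 5*d^2 + 2*d + 5
(4) = 1.1*o^2 + 2.31*o - 4.94
(5) = 6.0435*g^5 - 25.7668*g^4 + 5.5296*g^3 - 21.9853*g^2 + 1.1418*g - 4.3884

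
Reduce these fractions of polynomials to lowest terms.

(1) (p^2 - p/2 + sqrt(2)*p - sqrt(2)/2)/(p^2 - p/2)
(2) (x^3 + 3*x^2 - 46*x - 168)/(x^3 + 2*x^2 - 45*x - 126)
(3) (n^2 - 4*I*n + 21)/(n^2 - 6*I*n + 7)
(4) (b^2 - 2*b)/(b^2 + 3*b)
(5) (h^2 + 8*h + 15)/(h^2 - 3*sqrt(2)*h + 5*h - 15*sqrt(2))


(1) = (4*p + 4*sqrt(2))/(4*p)
(2) = (x + 4)/(x + 3)
(3) = (n + 3*I)/(n + I)
(4) = (b - 2)/(b + 3)
(5) = (h + 3)/(h - 3*sqrt(2))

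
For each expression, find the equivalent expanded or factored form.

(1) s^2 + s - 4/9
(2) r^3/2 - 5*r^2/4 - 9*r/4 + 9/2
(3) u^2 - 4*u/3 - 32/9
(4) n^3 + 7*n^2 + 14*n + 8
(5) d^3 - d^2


(1) = (s - 1/3)*(s + 4/3)
(2) = (r/2 + 1)*(r - 3)*(r - 3/2)
(3) = (u - 8/3)*(u + 4/3)
(4) = (n + 1)*(n + 2)*(n + 4)
(5) = d^2*(d - 1)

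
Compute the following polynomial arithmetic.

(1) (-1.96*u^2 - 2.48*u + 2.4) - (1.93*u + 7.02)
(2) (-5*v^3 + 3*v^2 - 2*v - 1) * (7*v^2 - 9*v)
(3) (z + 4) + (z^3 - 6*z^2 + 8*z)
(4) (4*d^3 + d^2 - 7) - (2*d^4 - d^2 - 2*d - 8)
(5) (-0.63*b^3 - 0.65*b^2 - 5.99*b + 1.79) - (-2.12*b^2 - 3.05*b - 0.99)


(1) = -1.96*u^2 - 4.41*u - 4.62
(2) = -35*v^5 + 66*v^4 - 41*v^3 + 11*v^2 + 9*v
(3) = z^3 - 6*z^2 + 9*z + 4
(4) = -2*d^4 + 4*d^3 + 2*d^2 + 2*d + 1
(5) = -0.63*b^3 + 1.47*b^2 - 2.94*b + 2.78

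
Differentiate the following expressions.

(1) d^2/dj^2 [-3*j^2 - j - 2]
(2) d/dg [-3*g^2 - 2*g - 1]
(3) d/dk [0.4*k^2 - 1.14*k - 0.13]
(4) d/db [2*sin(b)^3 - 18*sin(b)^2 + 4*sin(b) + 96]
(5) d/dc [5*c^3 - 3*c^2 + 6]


(1) = -6
(2) = -6*g - 2
(3) = 0.8*k - 1.14
(4) = 2*(3*sin(b)^2 - 18*sin(b) + 2)*cos(b)
(5) = 3*c*(5*c - 2)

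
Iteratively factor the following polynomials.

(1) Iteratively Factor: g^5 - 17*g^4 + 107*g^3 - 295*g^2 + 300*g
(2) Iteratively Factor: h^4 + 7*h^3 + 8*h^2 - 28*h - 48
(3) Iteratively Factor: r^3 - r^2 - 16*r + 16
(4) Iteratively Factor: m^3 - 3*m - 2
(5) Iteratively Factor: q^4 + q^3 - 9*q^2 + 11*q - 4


(1) = (g - 3)*(g^4 - 14*g^3 + 65*g^2 - 100*g) = (g - 5)*(g - 3)*(g^3 - 9*g^2 + 20*g) = (g - 5)*(g - 4)*(g - 3)*(g^2 - 5*g) = (g - 5)^2*(g - 4)*(g - 3)*(g)
(2) = (h + 3)*(h^3 + 4*h^2 - 4*h - 16) = (h + 3)*(h + 4)*(h^2 - 4) = (h - 2)*(h + 3)*(h + 4)*(h + 2)
(3) = (r - 1)*(r^2 - 16) = (r - 1)*(r + 4)*(r - 4)
(4) = (m - 2)*(m^2 + 2*m + 1) = (m - 2)*(m + 1)*(m + 1)
(5) = (q + 4)*(q^3 - 3*q^2 + 3*q - 1) = (q - 1)*(q + 4)*(q^2 - 2*q + 1) = (q - 1)^2*(q + 4)*(q - 1)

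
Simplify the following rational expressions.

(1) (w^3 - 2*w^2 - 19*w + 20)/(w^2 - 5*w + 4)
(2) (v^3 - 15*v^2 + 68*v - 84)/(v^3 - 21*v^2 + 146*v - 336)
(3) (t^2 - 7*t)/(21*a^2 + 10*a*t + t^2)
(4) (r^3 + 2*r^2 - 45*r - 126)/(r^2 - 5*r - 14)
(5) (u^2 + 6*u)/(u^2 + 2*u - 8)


(1) = (w^2 - w - 20)/(w - 4)
(2) = (v - 2)/(v - 8)
(3) = (t^2 - 7*t)/(21*a^2 + 10*a*t + t^2)
(4) = (r^2 + 9*r + 18)/(r + 2)
(5) = (u^2 + 6*u)/(u^2 + 2*u - 8)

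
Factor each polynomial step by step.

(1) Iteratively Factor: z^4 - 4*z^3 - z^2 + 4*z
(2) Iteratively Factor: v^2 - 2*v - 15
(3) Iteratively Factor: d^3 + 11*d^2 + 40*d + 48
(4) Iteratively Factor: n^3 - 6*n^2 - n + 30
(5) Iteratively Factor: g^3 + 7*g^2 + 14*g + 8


(1) = (z - 4)*(z^3 - z) = z*(z - 4)*(z^2 - 1) = z*(z - 4)*(z + 1)*(z - 1)
(2) = (v + 3)*(v - 5)
(3) = (d + 4)*(d^2 + 7*d + 12) = (d + 3)*(d + 4)*(d + 4)
(4) = (n - 5)*(n^2 - n - 6) = (n - 5)*(n + 2)*(n - 3)
(5) = (g + 4)*(g^2 + 3*g + 2) = (g + 1)*(g + 4)*(g + 2)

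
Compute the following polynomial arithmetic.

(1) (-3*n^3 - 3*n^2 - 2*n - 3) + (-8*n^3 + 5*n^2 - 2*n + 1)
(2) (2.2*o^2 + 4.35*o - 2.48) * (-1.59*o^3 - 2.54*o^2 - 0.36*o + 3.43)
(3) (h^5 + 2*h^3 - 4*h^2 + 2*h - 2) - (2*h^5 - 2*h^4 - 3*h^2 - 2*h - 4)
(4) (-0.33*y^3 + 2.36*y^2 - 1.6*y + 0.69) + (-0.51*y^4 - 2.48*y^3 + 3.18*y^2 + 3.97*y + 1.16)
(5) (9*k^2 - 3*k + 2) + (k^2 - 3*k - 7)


(1) = -11*n^3 + 2*n^2 - 4*n - 2
(2) = -3.498*o^5 - 12.5045*o^4 - 7.8978*o^3 + 12.2792*o^2 + 15.8133*o - 8.5064
(3) = -h^5 + 2*h^4 + 2*h^3 - h^2 + 4*h + 2
(4) = -0.51*y^4 - 2.81*y^3 + 5.54*y^2 + 2.37*y + 1.85
(5) = 10*k^2 - 6*k - 5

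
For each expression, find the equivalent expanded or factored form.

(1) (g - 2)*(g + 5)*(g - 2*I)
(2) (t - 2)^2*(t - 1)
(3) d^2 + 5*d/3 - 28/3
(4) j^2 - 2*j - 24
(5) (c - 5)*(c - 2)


(1) = g^3 + 3*g^2 - 2*I*g^2 - 10*g - 6*I*g + 20*I
(2) = t^3 - 5*t^2 + 8*t - 4
(3) = (d - 7/3)*(d + 4)
(4) = (j - 6)*(j + 4)
(5) = c^2 - 7*c + 10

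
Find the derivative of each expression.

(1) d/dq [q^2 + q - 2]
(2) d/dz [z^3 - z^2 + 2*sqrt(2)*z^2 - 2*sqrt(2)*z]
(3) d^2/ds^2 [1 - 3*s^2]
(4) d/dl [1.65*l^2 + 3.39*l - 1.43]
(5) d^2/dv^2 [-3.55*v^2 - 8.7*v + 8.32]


(1) = 2*q + 1
(2) = 3*z^2 - 2*z + 4*sqrt(2)*z - 2*sqrt(2)
(3) = -6
(4) = 3.3*l + 3.39
(5) = -7.10000000000000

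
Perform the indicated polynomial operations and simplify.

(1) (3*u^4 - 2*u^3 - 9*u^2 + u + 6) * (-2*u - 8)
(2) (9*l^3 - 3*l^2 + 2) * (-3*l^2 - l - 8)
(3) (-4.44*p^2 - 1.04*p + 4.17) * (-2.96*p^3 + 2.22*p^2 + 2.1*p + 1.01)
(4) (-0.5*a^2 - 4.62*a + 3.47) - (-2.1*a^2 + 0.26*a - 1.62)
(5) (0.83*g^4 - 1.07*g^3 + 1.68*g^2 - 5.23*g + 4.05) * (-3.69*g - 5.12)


(1) = -6*u^5 - 20*u^4 + 34*u^3 + 70*u^2 - 20*u - 48
(2) = -27*l^5 - 69*l^3 + 18*l^2 - 2*l - 16
(3) = 13.1424*p^5 - 6.7784*p^4 - 23.976*p^3 + 2.589*p^2 + 7.7066*p + 4.2117
(4) = 1.6*a^2 - 4.88*a + 5.09
(5) = -3.0627*g^5 - 0.3013*g^4 - 0.7208*g^3 + 10.6971*g^2 + 11.8331*g - 20.736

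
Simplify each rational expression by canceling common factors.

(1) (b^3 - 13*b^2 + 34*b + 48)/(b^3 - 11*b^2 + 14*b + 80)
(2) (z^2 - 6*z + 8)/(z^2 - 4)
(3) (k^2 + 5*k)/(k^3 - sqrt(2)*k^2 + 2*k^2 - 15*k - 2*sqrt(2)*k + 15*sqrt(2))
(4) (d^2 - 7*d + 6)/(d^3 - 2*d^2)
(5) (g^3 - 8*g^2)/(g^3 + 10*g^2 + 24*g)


(1) = (b^2 - 5*b - 6)/(b^2 - 3*b - 10)
(2) = (z - 4)/(z + 2)
(3) = k/(k^2 + k*(-3 - sqrt(2)) + 3*sqrt(2))
(4) = (d^2 - 7*d + 6)/(d^3 - 2*d^2)
(5) = (g^2 - 8*g)/(g^2 + 10*g + 24)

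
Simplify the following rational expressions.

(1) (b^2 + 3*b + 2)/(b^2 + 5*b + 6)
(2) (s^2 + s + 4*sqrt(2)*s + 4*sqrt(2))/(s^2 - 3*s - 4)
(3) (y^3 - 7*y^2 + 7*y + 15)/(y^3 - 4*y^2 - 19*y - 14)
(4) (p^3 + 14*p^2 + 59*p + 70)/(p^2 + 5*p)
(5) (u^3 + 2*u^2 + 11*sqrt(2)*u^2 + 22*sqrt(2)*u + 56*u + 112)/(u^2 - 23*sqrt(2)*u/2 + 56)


(1) = (b + 1)/(b + 3)
(2) = (s + 4*sqrt(2))/(s - 4)
(3) = (y^2 - 8*y + 15)/(y^2 - 5*y - 14)
(4) = (p^2 + 9*p + 14)/p
(5) = (2*u^3 + u^2*(4 + 22*sqrt(2)) + u*(44*sqrt(2) + 112) + 224)/(2*u^2 - 23*sqrt(2)*u + 112)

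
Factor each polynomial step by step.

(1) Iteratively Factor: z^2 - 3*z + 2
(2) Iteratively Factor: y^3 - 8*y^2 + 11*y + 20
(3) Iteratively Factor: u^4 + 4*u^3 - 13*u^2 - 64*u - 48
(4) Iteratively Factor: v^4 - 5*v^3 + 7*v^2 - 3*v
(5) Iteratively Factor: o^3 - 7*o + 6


(1) = (z - 1)*(z - 2)
(2) = (y - 5)*(y^2 - 3*y - 4) = (y - 5)*(y + 1)*(y - 4)
(3) = (u - 4)*(u^3 + 8*u^2 + 19*u + 12) = (u - 4)*(u + 1)*(u^2 + 7*u + 12) = (u - 4)*(u + 1)*(u + 4)*(u + 3)
(4) = (v - 1)*(v^3 - 4*v^2 + 3*v) = (v - 1)^2*(v^2 - 3*v) = v*(v - 1)^2*(v - 3)
(5) = (o + 3)*(o^2 - 3*o + 2) = (o - 1)*(o + 3)*(o - 2)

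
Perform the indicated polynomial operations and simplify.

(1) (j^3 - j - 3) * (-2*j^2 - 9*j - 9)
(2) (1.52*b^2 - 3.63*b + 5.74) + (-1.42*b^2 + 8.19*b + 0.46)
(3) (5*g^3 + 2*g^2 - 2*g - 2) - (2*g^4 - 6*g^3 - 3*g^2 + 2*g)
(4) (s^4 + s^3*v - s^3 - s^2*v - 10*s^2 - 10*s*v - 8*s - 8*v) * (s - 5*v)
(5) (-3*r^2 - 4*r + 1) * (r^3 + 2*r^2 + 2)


(1) = -2*j^5 - 9*j^4 - 7*j^3 + 15*j^2 + 36*j + 27
(2) = 0.1*b^2 + 4.56*b + 6.2
(3) = -2*g^4 + 11*g^3 + 5*g^2 - 4*g - 2
(4) = s^5 - 4*s^4*v - s^4 - 5*s^3*v^2 + 4*s^3*v - 10*s^3 + 5*s^2*v^2 + 40*s^2*v - 8*s^2 + 50*s*v^2 + 32*s*v + 40*v^2
(5) = -3*r^5 - 10*r^4 - 7*r^3 - 4*r^2 - 8*r + 2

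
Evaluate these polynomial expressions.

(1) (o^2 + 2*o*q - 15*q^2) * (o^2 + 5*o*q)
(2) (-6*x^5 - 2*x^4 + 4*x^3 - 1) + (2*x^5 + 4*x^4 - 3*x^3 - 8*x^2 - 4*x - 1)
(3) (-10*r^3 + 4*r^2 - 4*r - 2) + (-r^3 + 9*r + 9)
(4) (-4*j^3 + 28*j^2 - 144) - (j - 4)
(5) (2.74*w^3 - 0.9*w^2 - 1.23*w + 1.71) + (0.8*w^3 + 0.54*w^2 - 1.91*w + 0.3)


(1) = o^4 + 7*o^3*q - 5*o^2*q^2 - 75*o*q^3
(2) = -4*x^5 + 2*x^4 + x^3 - 8*x^2 - 4*x - 2
(3) = -11*r^3 + 4*r^2 + 5*r + 7
(4) = -4*j^3 + 28*j^2 - j - 140
(5) = 3.54*w^3 - 0.36*w^2 - 3.14*w + 2.01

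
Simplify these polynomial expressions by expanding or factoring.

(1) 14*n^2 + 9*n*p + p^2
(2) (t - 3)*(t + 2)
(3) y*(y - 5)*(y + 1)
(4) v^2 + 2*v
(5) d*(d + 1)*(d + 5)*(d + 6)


(1) = (2*n + p)*(7*n + p)
(2) = t^2 - t - 6
(3) = y^3 - 4*y^2 - 5*y
(4) = v*(v + 2)
(5) = d^4 + 12*d^3 + 41*d^2 + 30*d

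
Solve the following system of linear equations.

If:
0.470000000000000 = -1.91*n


Then:
n = -0.25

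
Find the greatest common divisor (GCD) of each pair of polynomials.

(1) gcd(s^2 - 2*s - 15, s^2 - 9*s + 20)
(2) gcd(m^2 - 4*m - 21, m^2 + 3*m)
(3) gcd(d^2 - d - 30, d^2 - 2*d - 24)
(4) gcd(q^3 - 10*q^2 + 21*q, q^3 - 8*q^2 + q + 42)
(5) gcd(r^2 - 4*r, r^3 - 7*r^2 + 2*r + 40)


(1) = s - 5
(2) = m + 3
(3) = d - 6
(4) = gcd(q*(q - 7)*(q - 3), (q - 7)*(q - 3)*(q + 2)) = q^2 - 10*q + 21
(5) = gcd(r*(r - 4), (r - 5)*(r - 4)*(r + 2)) = r - 4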